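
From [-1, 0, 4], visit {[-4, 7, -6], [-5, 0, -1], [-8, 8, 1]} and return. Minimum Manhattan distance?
52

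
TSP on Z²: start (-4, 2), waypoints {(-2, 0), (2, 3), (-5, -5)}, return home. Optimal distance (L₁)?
30
(one optimal route: (-4, 2) → (2, 3) → (-2, 0) → (-5, -5) → (-4, 2))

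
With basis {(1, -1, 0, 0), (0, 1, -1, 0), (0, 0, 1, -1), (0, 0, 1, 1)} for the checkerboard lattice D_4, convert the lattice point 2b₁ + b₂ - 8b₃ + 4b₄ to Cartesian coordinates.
(2, -1, -5, 12)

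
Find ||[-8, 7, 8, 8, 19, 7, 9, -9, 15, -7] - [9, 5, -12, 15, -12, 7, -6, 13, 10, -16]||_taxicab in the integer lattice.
128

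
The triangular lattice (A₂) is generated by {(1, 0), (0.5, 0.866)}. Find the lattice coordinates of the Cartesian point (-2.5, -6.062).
b₁ - 7b₂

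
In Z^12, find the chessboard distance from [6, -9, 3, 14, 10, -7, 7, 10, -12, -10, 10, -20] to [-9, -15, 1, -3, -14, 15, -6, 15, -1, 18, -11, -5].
28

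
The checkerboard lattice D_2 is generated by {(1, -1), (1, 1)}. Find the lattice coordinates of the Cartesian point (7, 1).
3b₁ + 4b₂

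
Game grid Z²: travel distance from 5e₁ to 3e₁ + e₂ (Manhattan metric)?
3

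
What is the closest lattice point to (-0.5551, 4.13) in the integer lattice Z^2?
(-1, 4)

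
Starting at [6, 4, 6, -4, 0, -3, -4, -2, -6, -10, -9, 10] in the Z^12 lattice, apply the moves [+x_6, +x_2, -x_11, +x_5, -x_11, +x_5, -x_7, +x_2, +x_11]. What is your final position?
(6, 6, 6, -4, 2, -2, -5, -2, -6, -10, -10, 10)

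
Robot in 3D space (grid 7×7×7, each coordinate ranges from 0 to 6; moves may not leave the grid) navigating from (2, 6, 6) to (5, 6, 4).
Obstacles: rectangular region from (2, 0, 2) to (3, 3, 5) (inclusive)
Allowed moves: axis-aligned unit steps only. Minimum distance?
5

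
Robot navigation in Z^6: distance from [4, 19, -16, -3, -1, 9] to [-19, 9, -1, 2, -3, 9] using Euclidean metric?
29.7153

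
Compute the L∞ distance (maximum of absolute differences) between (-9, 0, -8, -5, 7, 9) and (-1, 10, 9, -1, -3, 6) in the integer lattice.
17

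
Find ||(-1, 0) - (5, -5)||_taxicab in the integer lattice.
11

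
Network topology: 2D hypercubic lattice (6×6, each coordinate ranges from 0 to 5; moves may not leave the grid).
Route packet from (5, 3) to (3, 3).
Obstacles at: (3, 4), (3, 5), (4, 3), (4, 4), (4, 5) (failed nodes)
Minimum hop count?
4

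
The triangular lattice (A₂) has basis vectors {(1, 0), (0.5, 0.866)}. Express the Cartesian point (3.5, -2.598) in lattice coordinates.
5b₁ - 3b₂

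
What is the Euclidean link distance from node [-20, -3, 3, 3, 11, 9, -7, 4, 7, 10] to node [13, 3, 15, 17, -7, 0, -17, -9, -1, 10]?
46.9361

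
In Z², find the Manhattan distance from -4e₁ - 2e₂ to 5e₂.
11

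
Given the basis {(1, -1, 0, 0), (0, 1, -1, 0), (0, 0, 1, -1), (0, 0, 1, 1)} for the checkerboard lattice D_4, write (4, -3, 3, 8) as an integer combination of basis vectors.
4b₁ + b₂ - 2b₃ + 6b₄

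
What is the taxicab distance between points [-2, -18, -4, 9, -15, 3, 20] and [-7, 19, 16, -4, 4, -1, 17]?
101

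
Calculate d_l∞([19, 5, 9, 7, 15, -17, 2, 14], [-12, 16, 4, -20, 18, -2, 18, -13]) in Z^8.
31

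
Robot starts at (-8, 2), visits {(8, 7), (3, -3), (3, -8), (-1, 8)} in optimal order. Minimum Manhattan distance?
43
(one optimal route: (-8, 2) → (-1, 8) → (8, 7) → (3, -3) → (3, -8))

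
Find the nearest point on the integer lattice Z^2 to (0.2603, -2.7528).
(0, -3)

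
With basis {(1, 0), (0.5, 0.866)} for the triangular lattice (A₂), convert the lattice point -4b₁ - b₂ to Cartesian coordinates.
(-4.5, -0.866)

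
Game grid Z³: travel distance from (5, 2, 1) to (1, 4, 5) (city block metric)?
10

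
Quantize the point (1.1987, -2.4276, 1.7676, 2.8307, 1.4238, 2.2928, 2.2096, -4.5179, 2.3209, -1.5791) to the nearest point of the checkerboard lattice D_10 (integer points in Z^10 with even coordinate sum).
(1, -2, 2, 3, 1, 2, 2, -5, 2, -2)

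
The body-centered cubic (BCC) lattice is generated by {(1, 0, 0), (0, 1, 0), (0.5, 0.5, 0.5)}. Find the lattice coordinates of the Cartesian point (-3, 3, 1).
-4b₁ + 2b₂ + 2b₃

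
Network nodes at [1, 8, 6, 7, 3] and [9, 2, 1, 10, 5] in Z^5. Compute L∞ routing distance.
8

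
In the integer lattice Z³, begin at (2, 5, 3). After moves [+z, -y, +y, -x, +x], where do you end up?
(2, 5, 4)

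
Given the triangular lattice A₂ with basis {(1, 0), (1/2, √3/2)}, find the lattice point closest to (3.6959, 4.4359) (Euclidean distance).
(3.5, 4.33)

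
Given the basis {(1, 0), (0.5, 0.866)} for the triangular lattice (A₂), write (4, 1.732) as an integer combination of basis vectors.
3b₁ + 2b₂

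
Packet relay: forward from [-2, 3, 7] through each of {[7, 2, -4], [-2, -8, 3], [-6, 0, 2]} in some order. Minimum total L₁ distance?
49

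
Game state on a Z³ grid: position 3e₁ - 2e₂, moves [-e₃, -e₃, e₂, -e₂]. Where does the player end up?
(3, -2, -2)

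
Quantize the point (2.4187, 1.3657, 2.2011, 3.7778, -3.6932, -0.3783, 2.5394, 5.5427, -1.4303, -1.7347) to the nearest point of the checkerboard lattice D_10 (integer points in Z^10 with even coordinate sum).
(2, 1, 2, 4, -4, 0, 2, 6, -1, -2)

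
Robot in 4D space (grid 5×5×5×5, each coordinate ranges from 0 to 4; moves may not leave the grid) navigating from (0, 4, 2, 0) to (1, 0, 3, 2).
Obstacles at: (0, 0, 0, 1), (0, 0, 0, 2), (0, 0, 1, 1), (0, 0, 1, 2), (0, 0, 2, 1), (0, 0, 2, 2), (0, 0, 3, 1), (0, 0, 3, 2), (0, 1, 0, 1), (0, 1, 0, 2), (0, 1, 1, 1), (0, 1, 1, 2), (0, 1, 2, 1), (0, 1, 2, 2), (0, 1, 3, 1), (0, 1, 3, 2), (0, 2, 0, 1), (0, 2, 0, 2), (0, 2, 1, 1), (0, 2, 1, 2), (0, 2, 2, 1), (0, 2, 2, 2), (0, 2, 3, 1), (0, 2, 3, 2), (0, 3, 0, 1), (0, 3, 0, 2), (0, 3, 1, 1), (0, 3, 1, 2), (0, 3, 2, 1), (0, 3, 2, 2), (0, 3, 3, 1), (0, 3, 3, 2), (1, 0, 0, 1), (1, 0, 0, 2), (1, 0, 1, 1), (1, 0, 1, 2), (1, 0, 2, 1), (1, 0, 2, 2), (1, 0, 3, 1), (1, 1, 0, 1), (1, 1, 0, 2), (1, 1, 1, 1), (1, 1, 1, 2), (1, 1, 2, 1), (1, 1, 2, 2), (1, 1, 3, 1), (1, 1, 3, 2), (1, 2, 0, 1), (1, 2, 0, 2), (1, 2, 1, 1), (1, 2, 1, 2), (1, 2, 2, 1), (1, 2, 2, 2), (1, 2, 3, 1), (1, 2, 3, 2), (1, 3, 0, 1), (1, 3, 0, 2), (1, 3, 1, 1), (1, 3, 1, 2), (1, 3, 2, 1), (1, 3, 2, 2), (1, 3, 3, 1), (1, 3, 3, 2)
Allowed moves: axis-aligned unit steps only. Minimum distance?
10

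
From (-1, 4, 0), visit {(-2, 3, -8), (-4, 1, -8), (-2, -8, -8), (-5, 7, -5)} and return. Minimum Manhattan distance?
54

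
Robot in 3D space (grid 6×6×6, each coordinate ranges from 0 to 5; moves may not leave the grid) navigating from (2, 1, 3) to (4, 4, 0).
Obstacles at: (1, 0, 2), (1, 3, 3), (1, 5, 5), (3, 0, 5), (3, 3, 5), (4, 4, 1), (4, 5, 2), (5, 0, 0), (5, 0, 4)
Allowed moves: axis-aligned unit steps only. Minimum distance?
8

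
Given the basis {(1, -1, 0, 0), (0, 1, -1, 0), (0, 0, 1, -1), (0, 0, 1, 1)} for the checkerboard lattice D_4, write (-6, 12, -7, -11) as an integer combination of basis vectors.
-6b₁ + 6b₂ + 5b₃ - 6b₄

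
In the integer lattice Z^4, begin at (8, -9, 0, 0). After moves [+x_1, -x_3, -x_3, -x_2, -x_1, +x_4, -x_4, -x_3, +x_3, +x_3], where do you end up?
(8, -10, -1, 0)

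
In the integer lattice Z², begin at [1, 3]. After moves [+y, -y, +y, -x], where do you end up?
(0, 4)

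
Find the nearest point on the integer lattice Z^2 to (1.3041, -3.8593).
(1, -4)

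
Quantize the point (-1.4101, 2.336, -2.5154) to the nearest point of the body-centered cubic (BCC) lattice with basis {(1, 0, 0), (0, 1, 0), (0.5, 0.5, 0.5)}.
(-1.5, 2.5, -2.5)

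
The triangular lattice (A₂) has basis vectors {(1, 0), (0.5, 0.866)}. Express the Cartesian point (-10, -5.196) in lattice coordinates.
-7b₁ - 6b₂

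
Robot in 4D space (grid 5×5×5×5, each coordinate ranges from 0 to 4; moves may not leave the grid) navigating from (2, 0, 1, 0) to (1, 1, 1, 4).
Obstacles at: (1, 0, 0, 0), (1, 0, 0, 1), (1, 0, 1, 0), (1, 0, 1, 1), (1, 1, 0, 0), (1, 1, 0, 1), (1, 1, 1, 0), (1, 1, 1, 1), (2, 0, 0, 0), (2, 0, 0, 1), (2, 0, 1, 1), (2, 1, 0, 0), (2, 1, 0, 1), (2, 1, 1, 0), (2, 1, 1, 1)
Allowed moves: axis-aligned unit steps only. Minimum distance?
8
(one shortest path: (2, 0, 1, 0) → (3, 0, 1, 0) → (3, 1, 1, 0) → (3, 1, 1, 1) → (3, 1, 1, 2) → (2, 1, 1, 2) → (1, 1, 1, 2) → (1, 1, 1, 3) → (1, 1, 1, 4))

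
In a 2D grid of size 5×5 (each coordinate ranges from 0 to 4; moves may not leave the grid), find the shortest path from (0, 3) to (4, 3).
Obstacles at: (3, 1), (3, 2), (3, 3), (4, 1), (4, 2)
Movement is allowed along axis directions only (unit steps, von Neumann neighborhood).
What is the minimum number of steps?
6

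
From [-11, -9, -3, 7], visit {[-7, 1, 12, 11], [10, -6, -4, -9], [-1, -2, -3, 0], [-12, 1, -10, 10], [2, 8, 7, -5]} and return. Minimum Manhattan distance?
172
(one optimal route: (-11, -9, -3, 7) → (-1, -2, -3, 0) → (10, -6, -4, -9) → (2, 8, 7, -5) → (-7, 1, 12, 11) → (-12, 1, -10, 10) → (-11, -9, -3, 7))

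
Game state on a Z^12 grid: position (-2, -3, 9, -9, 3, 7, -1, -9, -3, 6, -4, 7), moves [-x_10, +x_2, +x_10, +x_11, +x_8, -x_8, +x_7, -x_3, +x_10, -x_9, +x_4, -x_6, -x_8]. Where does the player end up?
(-2, -2, 8, -8, 3, 6, 0, -10, -4, 7, -3, 7)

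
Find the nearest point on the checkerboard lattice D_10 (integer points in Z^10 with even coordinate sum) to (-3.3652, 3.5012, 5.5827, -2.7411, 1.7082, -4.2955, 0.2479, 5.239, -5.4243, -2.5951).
(-3, 3, 6, -3, 2, -4, 0, 5, -5, -3)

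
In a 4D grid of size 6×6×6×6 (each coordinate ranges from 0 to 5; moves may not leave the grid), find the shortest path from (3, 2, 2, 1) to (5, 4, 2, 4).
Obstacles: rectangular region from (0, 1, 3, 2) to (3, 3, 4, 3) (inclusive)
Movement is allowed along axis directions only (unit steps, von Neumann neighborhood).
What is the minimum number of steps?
7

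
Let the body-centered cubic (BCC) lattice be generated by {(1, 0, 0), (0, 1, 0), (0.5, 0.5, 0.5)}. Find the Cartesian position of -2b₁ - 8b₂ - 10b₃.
(-7, -13, -5)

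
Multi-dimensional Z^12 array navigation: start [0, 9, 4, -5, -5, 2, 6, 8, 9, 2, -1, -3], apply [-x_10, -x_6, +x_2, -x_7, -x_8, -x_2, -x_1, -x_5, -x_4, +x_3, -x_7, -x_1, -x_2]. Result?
(-2, 8, 5, -6, -6, 1, 4, 7, 9, 1, -1, -3)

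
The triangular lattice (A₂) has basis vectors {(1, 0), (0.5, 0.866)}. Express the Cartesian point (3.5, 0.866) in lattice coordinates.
3b₁ + b₂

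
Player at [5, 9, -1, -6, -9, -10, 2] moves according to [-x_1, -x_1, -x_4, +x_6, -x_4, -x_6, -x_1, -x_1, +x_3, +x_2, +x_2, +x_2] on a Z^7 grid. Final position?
(1, 12, 0, -8, -9, -10, 2)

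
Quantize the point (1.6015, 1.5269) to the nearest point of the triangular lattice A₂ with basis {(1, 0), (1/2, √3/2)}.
(2, 1.732)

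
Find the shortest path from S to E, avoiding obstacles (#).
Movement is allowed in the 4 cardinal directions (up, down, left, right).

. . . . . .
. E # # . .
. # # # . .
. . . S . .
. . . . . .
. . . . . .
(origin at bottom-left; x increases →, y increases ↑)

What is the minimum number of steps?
6
(one shortest path: (3, 2) → (2, 2) → (1, 2) → (0, 2) → (0, 3) → (0, 4) → (1, 4))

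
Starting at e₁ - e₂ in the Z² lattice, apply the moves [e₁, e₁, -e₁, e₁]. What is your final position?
(3, -1)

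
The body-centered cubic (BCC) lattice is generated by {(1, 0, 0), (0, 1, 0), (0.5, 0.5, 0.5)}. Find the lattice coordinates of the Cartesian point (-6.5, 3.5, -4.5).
-2b₁ + 8b₂ - 9b₃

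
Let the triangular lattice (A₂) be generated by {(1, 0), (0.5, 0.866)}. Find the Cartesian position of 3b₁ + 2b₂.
(4, 1.732)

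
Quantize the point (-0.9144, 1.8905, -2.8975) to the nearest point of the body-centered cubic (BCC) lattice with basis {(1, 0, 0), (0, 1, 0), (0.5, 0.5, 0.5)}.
(-1, 2, -3)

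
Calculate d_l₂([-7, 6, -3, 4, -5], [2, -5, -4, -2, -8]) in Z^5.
15.748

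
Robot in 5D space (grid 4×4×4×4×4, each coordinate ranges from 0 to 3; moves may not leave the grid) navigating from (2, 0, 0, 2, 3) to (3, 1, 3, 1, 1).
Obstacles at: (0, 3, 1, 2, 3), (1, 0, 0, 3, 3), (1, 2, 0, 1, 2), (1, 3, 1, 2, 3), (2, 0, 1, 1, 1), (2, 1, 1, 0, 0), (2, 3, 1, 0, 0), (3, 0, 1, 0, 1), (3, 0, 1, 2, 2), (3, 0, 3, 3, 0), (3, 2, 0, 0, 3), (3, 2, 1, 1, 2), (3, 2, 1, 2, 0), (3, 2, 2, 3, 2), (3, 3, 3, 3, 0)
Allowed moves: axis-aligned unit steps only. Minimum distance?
8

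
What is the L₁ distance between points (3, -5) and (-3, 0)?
11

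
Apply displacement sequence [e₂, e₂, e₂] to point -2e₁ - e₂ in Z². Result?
(-2, 2)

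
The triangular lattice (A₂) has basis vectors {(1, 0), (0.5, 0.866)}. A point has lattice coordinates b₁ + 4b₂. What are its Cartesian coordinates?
(3, 3.464)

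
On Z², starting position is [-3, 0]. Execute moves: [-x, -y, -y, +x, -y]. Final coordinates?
(-3, -3)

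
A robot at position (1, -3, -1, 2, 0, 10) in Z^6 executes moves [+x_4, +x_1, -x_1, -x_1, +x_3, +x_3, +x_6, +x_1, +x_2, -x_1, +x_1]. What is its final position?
(1, -2, 1, 3, 0, 11)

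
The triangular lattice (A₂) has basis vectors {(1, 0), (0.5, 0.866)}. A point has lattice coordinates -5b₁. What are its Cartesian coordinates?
(-5, 0)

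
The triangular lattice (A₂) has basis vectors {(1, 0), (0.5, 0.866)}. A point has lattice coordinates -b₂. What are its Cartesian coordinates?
(-0.5, -0.866)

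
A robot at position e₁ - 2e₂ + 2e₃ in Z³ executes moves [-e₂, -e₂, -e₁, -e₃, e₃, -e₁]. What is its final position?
(-1, -4, 2)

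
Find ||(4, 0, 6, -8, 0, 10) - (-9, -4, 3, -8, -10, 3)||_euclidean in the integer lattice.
18.5203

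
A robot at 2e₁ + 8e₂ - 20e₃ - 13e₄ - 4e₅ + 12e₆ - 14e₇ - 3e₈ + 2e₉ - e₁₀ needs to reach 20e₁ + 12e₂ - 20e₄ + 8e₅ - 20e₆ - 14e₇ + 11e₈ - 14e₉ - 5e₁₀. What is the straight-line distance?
49.2443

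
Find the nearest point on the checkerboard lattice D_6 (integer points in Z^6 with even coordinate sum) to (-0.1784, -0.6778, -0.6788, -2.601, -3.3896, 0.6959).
(0, -1, -1, -2, -3, 1)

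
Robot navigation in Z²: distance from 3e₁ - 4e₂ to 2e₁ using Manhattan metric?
5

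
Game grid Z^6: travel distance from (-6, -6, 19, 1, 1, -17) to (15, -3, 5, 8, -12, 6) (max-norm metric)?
23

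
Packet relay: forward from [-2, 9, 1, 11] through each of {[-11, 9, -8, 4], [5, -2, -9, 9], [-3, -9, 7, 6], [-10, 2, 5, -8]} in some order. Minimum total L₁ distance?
126
(one optimal route: (-2, 9, 1, 11) → (-11, 9, -8, 4) → (5, -2, -9, 9) → (-3, -9, 7, 6) → (-10, 2, 5, -8))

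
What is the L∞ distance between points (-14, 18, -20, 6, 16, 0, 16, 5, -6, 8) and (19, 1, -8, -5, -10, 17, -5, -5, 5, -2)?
33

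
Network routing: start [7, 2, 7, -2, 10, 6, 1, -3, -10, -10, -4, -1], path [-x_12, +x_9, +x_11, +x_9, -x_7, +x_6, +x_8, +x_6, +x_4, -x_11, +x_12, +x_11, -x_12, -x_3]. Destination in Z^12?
(7, 2, 6, -1, 10, 8, 0, -2, -8, -10, -3, -2)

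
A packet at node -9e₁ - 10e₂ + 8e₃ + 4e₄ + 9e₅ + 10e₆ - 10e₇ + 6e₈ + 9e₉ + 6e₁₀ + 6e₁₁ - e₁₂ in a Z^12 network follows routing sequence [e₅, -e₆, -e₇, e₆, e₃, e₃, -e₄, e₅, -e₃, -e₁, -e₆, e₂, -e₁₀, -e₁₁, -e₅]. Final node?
(-10, -9, 9, 3, 10, 9, -11, 6, 9, 5, 5, -1)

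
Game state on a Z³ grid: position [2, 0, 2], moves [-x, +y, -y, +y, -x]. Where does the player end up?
(0, 1, 2)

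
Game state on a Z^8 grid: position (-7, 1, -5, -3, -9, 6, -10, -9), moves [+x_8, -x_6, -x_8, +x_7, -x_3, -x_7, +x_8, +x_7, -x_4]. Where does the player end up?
(-7, 1, -6, -4, -9, 5, -9, -8)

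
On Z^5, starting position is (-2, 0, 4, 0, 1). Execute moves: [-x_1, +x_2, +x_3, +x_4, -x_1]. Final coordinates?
(-4, 1, 5, 1, 1)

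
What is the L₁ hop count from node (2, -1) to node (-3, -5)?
9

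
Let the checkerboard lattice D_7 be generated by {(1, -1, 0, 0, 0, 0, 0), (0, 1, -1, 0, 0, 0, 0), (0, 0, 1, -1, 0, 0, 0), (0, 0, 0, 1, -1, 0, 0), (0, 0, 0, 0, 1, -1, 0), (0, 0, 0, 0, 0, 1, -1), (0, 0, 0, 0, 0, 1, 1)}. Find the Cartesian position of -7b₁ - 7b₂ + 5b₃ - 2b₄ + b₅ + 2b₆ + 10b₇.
(-7, 0, 12, -7, 3, 11, 8)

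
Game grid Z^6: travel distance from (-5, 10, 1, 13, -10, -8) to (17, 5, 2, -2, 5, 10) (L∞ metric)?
22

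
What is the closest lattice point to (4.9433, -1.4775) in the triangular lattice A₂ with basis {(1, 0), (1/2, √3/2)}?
(5, -1.732)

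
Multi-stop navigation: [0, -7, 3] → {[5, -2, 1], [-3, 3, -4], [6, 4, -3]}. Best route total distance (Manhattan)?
34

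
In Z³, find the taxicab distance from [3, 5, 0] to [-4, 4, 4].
12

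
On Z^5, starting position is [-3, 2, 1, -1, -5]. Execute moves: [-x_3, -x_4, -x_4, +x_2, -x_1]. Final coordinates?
(-4, 3, 0, -3, -5)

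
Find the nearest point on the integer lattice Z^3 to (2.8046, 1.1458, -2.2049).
(3, 1, -2)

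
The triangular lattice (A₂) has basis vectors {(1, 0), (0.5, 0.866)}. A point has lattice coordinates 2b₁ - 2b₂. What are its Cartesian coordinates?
(1, -1.732)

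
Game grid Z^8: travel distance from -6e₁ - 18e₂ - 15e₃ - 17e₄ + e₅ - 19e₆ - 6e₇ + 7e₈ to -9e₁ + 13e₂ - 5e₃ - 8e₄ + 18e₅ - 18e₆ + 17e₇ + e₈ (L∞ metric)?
31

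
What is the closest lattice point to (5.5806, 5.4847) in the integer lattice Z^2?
(6, 5)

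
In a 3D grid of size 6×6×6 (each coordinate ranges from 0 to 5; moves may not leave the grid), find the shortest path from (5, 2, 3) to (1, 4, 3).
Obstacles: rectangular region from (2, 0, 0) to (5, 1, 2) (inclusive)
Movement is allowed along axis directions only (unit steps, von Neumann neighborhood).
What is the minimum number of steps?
6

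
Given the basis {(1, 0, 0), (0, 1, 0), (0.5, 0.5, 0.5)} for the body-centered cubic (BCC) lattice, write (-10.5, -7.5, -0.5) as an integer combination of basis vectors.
-10b₁ - 7b₂ - b₃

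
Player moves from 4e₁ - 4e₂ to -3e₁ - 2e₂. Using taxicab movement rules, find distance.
9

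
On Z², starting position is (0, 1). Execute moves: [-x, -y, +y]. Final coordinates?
(-1, 1)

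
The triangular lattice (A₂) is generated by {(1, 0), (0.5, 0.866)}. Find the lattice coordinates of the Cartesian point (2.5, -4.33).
5b₁ - 5b₂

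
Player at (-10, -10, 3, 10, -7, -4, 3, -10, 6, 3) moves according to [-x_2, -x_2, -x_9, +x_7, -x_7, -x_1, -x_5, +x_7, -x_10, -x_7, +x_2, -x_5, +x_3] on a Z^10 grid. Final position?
(-11, -11, 4, 10, -9, -4, 3, -10, 5, 2)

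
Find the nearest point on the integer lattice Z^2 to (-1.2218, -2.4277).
(-1, -2)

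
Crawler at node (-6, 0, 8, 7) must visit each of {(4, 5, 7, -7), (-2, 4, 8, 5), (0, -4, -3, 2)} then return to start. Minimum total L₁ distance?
88
(one optimal route: (-6, 0, 8, 7) → (-2, 4, 8, 5) → (4, 5, 7, -7) → (0, -4, -3, 2) → (-6, 0, 8, 7))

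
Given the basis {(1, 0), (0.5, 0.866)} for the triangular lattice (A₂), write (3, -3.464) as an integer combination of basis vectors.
5b₁ - 4b₂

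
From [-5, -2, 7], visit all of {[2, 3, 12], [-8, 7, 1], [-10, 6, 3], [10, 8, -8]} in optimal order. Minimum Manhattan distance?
74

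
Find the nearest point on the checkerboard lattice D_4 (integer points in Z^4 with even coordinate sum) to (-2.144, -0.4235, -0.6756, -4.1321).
(-2, -1, -1, -4)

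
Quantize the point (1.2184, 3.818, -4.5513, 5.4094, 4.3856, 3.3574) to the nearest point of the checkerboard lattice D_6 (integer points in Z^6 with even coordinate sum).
(1, 4, -5, 5, 4, 3)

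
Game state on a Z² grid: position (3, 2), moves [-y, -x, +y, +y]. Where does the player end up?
(2, 3)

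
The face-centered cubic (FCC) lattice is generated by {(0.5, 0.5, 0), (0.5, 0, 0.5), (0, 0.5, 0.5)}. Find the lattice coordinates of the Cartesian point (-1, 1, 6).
-6b₁ + 4b₂ + 8b₃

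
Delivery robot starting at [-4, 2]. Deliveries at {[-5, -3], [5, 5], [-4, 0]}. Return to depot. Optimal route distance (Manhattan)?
36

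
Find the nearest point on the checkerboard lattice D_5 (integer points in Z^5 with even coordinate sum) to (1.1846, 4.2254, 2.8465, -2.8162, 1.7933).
(1, 5, 3, -3, 2)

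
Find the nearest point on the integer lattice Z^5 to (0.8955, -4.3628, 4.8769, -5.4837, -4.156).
(1, -4, 5, -5, -4)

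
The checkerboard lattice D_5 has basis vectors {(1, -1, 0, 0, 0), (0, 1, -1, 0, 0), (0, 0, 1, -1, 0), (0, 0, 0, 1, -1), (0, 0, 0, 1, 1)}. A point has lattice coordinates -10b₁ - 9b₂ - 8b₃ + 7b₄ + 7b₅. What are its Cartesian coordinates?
(-10, 1, 1, 22, 0)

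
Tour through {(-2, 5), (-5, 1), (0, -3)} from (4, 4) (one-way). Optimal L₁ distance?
23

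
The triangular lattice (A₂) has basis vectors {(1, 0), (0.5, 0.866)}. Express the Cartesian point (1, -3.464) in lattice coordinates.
3b₁ - 4b₂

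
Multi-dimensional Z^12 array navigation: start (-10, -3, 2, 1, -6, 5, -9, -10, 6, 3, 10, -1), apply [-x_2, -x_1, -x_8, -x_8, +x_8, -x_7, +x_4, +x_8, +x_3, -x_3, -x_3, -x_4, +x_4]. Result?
(-11, -4, 1, 2, -6, 5, -10, -10, 6, 3, 10, -1)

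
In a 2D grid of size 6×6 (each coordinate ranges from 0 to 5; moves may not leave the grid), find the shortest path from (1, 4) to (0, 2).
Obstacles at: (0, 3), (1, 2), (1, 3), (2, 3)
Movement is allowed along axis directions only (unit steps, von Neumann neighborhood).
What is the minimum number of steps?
9
(one shortest path: (1, 4) → (2, 4) → (3, 4) → (3, 3) → (3, 2) → (2, 2) → (2, 1) → (1, 1) → (0, 1) → (0, 2))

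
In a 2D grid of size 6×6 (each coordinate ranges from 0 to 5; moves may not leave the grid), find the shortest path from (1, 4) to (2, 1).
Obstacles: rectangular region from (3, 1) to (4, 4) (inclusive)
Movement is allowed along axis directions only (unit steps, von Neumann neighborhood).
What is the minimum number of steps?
4
(one shortest path: (1, 4) → (2, 4) → (2, 3) → (2, 2) → (2, 1))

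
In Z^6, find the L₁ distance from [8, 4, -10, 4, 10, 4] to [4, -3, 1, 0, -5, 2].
43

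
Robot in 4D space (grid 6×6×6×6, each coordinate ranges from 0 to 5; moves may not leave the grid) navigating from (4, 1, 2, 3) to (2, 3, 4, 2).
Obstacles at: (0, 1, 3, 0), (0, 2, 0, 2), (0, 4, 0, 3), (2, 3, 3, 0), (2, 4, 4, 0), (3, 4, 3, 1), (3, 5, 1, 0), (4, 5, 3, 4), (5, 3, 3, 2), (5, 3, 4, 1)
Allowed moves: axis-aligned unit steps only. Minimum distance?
7
(one shortest path: (4, 1, 2, 3) → (3, 1, 2, 3) → (2, 1, 2, 3) → (2, 2, 2, 3) → (2, 3, 2, 3) → (2, 3, 3, 3) → (2, 3, 4, 3) → (2, 3, 4, 2))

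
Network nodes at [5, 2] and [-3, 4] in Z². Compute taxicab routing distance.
10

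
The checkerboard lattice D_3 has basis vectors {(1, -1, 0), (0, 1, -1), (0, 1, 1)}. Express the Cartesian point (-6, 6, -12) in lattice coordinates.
-6b₁ + 6b₂ - 6b₃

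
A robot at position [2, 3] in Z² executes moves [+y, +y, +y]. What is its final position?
(2, 6)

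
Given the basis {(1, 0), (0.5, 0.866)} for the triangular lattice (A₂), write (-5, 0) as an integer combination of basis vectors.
-5b₁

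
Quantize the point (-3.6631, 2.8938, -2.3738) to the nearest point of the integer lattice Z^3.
(-4, 3, -2)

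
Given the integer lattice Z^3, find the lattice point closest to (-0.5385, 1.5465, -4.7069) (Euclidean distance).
(-1, 2, -5)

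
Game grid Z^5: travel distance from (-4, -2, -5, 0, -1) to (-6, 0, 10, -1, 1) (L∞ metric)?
15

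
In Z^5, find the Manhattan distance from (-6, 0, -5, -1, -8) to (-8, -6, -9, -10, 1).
30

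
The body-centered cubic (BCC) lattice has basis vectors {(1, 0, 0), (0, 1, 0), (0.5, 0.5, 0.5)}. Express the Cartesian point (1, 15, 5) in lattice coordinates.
-4b₁ + 10b₂ + 10b₃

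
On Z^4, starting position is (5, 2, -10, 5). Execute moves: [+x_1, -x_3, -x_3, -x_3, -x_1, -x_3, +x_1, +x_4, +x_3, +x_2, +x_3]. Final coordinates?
(6, 3, -12, 6)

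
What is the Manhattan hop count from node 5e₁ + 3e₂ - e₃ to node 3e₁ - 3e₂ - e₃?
8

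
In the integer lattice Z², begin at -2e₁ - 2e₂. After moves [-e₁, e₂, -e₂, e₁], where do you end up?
(-2, -2)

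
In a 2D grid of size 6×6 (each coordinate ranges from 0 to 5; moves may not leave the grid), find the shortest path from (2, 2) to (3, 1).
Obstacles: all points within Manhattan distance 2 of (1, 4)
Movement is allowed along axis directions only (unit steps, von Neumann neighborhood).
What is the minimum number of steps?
2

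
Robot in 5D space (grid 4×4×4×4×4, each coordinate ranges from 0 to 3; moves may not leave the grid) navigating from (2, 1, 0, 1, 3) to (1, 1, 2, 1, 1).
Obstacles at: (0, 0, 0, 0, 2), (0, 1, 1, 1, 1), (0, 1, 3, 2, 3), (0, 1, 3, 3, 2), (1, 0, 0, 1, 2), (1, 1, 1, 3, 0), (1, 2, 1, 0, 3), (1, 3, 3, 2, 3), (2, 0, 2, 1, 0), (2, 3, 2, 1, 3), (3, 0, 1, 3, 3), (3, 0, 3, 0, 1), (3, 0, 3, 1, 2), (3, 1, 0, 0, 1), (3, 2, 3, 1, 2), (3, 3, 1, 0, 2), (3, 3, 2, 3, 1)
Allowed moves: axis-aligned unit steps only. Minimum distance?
5
(one shortest path: (2, 1, 0, 1, 3) → (1, 1, 0, 1, 3) → (1, 1, 1, 1, 3) → (1, 1, 2, 1, 3) → (1, 1, 2, 1, 2) → (1, 1, 2, 1, 1))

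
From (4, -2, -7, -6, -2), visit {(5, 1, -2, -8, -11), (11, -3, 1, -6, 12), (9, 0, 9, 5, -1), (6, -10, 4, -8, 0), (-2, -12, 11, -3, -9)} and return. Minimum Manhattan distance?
188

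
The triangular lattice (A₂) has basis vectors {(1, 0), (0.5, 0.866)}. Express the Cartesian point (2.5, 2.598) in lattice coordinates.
b₁ + 3b₂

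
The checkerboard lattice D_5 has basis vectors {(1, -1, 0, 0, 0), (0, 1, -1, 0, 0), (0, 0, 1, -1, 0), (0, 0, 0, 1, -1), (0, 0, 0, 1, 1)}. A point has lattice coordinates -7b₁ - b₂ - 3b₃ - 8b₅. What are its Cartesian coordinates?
(-7, 6, -2, -5, -8)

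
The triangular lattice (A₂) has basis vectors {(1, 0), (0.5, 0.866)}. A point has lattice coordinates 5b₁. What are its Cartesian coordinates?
(5, 0)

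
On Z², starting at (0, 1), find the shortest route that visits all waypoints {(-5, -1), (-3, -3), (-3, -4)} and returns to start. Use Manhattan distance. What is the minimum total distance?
20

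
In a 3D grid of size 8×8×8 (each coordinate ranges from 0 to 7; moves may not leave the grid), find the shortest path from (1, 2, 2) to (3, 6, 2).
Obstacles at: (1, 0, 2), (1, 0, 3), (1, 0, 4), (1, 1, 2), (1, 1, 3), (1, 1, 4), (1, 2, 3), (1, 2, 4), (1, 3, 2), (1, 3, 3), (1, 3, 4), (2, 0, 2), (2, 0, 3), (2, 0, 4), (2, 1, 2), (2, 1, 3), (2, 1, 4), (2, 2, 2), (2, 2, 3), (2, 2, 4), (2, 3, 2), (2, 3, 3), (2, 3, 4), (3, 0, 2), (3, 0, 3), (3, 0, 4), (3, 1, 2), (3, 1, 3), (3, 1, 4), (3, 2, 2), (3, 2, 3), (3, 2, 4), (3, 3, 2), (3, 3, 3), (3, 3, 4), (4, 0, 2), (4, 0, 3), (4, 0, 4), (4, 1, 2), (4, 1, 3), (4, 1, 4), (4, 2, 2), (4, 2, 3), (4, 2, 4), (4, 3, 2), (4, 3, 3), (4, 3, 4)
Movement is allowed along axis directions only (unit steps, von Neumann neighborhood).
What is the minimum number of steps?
8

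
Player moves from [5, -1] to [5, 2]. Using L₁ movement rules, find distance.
3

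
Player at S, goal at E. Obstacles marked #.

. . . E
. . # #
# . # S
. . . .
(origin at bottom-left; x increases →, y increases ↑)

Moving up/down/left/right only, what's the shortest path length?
8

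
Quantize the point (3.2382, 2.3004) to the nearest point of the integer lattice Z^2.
(3, 2)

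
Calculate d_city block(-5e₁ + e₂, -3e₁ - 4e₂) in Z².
7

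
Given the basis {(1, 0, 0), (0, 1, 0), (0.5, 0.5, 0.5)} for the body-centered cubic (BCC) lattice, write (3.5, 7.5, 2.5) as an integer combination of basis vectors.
b₁ + 5b₂ + 5b₃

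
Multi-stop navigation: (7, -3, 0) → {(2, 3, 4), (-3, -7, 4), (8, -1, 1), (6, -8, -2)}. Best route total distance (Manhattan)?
47
(one optimal route: (7, -3, 0) → (8, -1, 1) → (6, -8, -2) → (-3, -7, 4) → (2, 3, 4))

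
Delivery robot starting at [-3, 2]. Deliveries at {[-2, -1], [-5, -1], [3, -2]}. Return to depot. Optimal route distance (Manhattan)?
24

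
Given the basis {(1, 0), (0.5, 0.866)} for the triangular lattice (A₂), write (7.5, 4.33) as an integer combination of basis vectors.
5b₁ + 5b₂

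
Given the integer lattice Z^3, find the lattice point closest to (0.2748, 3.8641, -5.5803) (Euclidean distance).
(0, 4, -6)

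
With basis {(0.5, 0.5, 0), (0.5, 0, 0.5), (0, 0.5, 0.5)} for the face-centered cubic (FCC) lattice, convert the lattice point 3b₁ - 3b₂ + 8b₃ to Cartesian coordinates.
(0, 5.5, 2.5)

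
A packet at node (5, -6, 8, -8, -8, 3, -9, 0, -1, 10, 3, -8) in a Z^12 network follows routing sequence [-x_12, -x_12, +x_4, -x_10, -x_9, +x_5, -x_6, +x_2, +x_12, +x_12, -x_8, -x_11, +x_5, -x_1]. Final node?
(4, -5, 8, -7, -6, 2, -9, -1, -2, 9, 2, -8)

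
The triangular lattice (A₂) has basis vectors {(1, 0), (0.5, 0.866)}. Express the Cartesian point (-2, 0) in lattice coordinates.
-2b₁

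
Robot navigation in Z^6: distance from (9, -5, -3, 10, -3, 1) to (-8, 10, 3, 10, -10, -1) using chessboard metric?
17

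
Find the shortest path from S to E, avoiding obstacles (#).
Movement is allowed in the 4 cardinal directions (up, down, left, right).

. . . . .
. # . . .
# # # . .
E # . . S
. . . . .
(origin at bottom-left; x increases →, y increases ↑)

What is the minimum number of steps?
6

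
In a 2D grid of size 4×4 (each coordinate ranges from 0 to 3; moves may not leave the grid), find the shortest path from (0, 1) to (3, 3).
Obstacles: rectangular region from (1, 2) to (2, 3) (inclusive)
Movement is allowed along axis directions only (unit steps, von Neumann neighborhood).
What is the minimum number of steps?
5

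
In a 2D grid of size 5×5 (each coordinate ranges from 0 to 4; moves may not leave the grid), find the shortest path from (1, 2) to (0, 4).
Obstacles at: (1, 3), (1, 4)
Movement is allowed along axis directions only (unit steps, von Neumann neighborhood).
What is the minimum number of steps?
3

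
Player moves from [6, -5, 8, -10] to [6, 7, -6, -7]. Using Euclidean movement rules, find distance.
18.6815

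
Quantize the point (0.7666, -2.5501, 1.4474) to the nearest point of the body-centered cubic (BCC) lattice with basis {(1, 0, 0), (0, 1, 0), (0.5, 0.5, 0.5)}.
(0.5, -2.5, 1.5)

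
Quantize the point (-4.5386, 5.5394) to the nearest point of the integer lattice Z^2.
(-5, 6)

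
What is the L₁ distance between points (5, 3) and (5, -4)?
7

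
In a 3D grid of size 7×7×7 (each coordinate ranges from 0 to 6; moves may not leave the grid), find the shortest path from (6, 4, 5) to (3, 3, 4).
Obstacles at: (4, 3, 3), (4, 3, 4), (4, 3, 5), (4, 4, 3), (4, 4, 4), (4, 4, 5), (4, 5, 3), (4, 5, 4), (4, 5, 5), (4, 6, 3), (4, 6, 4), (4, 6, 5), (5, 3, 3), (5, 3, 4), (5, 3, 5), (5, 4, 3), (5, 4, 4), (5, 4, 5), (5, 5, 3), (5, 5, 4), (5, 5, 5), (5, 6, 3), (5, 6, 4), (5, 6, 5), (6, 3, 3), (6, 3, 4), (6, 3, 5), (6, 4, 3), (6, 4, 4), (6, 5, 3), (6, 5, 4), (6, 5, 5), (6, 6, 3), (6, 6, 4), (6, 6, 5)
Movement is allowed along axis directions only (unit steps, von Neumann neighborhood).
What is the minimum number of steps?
7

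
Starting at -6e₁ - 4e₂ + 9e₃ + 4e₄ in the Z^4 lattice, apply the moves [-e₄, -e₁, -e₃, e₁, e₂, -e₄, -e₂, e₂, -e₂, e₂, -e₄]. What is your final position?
(-6, -3, 8, 1)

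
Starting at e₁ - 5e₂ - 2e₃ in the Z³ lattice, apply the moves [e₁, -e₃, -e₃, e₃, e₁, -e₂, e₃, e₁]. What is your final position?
(4, -6, -2)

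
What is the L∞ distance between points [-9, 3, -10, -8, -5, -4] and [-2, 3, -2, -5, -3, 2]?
8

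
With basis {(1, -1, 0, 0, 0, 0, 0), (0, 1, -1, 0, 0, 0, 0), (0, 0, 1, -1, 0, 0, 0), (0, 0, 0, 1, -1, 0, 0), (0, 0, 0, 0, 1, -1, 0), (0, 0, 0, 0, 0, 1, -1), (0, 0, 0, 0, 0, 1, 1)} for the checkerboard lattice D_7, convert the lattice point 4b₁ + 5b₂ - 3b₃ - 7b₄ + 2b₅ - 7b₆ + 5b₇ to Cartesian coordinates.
(4, 1, -8, -4, 9, -4, 12)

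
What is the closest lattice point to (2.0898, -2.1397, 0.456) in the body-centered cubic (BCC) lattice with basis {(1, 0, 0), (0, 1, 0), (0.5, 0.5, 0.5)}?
(2, -2, 0)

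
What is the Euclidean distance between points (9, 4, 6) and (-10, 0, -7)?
23.3666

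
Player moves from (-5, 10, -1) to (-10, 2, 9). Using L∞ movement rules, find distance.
10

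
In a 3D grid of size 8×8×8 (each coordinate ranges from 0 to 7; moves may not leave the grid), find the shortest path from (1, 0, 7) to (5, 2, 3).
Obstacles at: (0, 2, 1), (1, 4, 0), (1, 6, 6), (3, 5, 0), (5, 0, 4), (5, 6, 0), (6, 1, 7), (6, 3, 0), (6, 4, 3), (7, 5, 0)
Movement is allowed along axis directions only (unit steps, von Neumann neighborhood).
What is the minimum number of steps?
10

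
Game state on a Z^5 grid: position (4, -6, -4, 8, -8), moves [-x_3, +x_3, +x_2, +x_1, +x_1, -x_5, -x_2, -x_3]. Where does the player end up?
(6, -6, -5, 8, -9)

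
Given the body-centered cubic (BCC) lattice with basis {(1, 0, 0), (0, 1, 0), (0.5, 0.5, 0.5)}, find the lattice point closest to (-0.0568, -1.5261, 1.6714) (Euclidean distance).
(-0.5, -1.5, 1.5)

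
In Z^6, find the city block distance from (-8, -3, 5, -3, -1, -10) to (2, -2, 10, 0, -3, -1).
30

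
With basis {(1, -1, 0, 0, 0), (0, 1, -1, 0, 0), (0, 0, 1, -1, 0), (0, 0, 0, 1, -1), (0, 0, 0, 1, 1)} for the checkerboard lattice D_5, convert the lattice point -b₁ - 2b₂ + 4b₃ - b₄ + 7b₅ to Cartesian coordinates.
(-1, -1, 6, 2, 8)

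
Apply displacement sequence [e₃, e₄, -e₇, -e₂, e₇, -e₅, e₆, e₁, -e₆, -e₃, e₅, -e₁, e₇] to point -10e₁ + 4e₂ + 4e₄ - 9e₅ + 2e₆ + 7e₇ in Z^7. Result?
(-10, 3, 0, 5, -9, 2, 8)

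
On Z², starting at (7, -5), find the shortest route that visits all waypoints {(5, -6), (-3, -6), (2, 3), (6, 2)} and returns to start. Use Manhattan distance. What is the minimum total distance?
38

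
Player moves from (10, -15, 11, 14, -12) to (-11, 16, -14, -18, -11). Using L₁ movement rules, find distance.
110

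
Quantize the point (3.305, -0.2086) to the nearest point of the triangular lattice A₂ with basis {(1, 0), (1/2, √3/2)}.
(3, 0)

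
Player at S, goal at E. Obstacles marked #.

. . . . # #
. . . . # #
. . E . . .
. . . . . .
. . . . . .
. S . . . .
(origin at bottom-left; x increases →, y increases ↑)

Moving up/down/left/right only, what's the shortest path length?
4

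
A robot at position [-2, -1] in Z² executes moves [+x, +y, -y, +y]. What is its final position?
(-1, 0)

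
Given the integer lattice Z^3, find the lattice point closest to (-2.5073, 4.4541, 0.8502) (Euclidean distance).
(-3, 4, 1)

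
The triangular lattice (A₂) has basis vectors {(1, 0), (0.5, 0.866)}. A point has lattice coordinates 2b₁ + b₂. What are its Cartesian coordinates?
(2.5, 0.866)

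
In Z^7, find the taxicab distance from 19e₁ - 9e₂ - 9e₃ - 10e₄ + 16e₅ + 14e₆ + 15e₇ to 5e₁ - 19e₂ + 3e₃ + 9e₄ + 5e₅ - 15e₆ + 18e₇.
98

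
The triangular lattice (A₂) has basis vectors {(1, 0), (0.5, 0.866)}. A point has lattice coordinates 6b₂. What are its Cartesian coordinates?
(3, 5.196)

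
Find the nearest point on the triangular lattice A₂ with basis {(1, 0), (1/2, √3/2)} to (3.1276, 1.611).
(3, 1.732)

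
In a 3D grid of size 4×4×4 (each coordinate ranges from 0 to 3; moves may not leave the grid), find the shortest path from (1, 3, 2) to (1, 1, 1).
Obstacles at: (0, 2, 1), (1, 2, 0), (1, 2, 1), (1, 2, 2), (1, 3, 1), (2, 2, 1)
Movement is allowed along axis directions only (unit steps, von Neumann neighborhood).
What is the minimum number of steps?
5
(one shortest path: (1, 3, 2) → (0, 3, 2) → (0, 2, 2) → (0, 1, 2) → (1, 1, 2) → (1, 1, 1))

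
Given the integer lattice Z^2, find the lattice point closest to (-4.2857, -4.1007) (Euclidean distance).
(-4, -4)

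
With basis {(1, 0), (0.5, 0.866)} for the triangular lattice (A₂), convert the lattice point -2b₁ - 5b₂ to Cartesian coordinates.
(-4.5, -4.33)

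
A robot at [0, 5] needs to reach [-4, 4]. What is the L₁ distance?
5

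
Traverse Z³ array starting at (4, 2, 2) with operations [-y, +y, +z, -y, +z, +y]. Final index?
(4, 2, 4)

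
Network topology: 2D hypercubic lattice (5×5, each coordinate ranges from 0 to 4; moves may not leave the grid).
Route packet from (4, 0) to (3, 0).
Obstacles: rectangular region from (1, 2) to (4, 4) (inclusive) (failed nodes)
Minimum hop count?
1
(one shortest path: (4, 0) → (3, 0))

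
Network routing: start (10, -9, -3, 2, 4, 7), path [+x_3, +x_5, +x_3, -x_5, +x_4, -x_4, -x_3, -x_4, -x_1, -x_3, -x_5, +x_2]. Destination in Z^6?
(9, -8, -3, 1, 3, 7)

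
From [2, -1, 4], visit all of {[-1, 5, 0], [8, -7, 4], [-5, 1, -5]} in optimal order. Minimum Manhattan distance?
50
(one optimal route: (2, -1, 4) → (8, -7, 4) → (-1, 5, 0) → (-5, 1, -5))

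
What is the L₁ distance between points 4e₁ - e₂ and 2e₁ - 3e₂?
4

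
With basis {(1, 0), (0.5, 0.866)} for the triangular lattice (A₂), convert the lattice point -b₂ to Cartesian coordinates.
(-0.5, -0.866)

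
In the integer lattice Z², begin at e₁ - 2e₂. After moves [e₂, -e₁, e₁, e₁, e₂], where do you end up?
(2, 0)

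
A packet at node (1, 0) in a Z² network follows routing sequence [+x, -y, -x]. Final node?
(1, -1)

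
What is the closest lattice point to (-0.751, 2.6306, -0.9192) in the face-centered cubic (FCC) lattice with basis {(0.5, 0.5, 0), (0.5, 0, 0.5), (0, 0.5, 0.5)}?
(-0.5, 2.5, -1)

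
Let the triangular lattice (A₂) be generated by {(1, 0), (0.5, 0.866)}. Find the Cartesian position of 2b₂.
(1, 1.732)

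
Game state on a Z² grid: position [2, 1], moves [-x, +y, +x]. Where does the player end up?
(2, 2)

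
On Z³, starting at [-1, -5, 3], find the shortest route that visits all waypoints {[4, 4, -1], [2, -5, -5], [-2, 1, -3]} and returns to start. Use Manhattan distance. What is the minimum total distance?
50
(one optimal route: (-1, -5, 3) → (2, -5, -5) → (4, 4, -1) → (-2, 1, -3) → (-1, -5, 3))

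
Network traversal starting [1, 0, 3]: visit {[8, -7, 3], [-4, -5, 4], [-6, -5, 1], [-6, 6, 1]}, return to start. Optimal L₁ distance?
60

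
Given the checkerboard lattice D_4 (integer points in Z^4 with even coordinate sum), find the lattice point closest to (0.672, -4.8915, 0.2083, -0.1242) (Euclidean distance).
(1, -5, 0, 0)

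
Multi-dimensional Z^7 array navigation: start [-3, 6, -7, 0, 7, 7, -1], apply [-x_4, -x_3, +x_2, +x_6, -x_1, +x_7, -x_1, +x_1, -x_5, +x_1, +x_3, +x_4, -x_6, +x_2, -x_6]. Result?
(-3, 8, -7, 0, 6, 6, 0)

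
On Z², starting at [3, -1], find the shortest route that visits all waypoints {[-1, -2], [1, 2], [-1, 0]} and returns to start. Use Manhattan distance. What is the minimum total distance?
16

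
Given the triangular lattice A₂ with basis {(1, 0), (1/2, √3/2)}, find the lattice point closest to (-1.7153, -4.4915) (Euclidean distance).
(-1.5, -4.33)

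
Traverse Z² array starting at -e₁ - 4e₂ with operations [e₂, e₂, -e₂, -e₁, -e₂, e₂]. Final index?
(-2, -3)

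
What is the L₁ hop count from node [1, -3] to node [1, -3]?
0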